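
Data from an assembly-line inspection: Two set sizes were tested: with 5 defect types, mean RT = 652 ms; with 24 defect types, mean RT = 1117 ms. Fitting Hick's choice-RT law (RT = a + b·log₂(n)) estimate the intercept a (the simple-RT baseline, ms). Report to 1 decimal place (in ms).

The slope on a log₂ axis is (1117 − 652) / (4.5850 − 2.3219) = 205.476 ms/bit.
a = RT₁ − b·log₂ n₁ = 652 − 205.476 × 2.3219 = 174.899 ms.

174.9 ms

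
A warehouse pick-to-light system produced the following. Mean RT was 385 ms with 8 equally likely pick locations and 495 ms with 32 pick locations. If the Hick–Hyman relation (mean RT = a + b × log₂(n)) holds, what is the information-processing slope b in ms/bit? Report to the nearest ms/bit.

55 ms/bit

The slope on a log₂ axis is (495 − 385) / (5 − 3) = 55 ms/bit.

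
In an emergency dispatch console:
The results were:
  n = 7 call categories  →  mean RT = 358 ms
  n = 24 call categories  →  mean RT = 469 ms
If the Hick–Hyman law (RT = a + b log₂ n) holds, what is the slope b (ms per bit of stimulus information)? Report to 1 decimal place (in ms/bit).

The slope on a log₂ axis is (469 − 358) / (4.5850 − 2.8074) = 62.443 ms/bit.

62.4 ms/bit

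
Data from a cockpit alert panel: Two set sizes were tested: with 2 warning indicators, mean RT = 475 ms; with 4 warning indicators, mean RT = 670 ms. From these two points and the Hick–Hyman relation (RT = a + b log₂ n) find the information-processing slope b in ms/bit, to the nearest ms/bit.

Slope: b = (670 − 475) / (log₂ 4 − log₂ 2) = 195/1.0000 = 195 ms/bit.

195 ms/bit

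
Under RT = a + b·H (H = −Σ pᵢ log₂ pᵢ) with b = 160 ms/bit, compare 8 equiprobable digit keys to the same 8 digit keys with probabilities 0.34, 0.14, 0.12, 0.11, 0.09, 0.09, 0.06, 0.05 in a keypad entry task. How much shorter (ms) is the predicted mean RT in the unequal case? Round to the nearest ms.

43 ms

The RT saving is b·ΔH. Equiprobable H₀ = log₂(8) = 3.0000 bits; with the given probabilities H = 2.7286 bits.
b·(H₀ − H) = 160 × (3.0000 − 2.7286) = 43.43 ms.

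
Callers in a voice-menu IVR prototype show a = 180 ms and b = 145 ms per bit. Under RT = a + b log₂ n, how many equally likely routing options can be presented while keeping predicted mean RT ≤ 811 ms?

Information budget: (811 − 180)/145 = 4.3517 bits, so n ≤ 2^4.3517 = 20.417 → at most 20.

20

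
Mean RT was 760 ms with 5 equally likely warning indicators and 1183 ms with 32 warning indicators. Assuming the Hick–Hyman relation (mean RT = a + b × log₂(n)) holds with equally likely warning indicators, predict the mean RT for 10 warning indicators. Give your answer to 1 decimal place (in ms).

917.9 ms

RT is linear in log₂ n, so two points fix the line:
  b = (1183 − 760) / (log₂ 32 − log₂ 5) = 423 / (5 − 2.3219) = 157.949 ms/bit
  a = 760 − 157.949 × 2.3219 = 393.253 ms
Then RT(10) = 393.253 + 157.949 × log₂ 10 = 393.253 + 157.949 × 3.3219 ≈ 917.949 ms.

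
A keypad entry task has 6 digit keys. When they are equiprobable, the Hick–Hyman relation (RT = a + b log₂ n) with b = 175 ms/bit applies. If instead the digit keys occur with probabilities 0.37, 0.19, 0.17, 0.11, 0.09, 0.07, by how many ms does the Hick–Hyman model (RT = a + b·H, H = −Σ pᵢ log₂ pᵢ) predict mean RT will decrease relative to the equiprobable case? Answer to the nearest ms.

41 ms

Equiprobable entropy H₀ = log₂ 6 = 2.5850 bits.
Skewed entropy H = −Σ pᵢ log₂ pᵢ = 2.3520 bits.
ΔRT = b·(H₀ − H) = 175 × 0.2329 = 40.76 ms.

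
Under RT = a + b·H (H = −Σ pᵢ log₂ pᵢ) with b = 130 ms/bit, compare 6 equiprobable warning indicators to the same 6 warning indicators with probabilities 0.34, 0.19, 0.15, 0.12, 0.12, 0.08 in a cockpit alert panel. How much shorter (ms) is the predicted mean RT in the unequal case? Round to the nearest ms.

The RT saving is b·ΔH. Equiprobable H₀ = log₂(6) = 2.5850 bits; with the given probabilities H = 2.4206 bits.
b·(H₀ − H) = 130 × (2.5850 − 2.4206) = 21.37 ms.

21 ms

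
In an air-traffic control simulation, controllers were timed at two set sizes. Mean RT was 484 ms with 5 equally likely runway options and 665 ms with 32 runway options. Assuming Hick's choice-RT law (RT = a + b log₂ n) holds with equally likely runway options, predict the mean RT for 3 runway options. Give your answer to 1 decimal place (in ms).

RT is linear in log₂ n, so two points fix the line:
  b = (665 − 484) / (log₂ 32 − log₂ 5) = 181 / (5 − 2.3219) = 67.586 ms/bit
  a = 484 − 67.586 × 2.3219 = 327.070 ms
Then RT(3) = 327.070 + 67.586 × log₂ 3 = 327.070 + 67.586 × 1.5850 ≈ 434.191 ms.

434.2 ms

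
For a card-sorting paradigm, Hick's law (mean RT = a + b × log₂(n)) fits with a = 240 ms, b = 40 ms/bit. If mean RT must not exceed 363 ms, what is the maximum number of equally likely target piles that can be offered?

Set 240 + 40·log₂ n ≤ 363 → log₂ n ≤ (363 − 240)/40 = 3.0750.
So n ≤ 2^3.0750 = 8.427; the largest integer n is 8.

8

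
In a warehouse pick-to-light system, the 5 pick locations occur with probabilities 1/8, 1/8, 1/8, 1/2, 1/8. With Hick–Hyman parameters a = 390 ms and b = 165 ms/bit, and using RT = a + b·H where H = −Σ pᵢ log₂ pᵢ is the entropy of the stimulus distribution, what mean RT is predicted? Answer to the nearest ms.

720 ms

Each term −pᵢ log₂ pᵢ: 0.125·3 + 0.125·3 + 0.125·3 + 0.5·1 + 0.125·3; summed, H = 2.000 bits.
Mean RT = a + bH = 390 + 165·2.000 = 720.00 ms.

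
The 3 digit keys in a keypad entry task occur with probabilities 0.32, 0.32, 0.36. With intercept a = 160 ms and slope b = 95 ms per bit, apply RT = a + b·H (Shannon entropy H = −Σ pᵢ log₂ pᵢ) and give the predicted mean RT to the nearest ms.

H = 0.32·log₂(1/0.32) + 0.32·log₂(1/0.32) + 0.36·log₂(1/0.36) = 1.5827 bits.
RT = 160 + 95 × 1.5827 = 310.35 ms.

310 ms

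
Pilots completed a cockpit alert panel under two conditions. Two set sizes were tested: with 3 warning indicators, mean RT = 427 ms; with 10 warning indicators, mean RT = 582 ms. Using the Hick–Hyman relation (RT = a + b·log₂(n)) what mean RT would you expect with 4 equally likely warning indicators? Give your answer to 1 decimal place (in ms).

464.0 ms

RT is linear in log₂ n, so two points fix the line:
  b = (582 − 427) / (log₂ 10 − log₂ 3) = 155 / (3.3219 − 1.5850) = 89.236 ms/bit
  a = 427 − 89.236 × 1.5850 = 285.564 ms
Then RT(4) = 285.564 + 89.236 × log₂ 4 = 285.564 + 89.236 × 2 ≈ 464.036 ms.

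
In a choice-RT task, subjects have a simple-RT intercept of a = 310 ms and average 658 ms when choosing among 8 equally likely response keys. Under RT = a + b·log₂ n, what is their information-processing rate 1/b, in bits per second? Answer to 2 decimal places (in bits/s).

8.62 bits/s

b = (658 − 310)/log₂ 8 = 348/3 = 116.000 ms per bit = 0.11600 s/bit; the reciprocal is 8.621 bits/s.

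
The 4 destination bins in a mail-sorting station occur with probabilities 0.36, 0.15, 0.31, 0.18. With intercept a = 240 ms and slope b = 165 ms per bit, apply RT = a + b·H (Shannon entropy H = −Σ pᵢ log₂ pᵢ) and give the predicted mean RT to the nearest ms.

H = 0.36·log₂(1/0.36) + 0.15·log₂(1/0.15) + 0.31·log₂(1/0.31) + 0.18·log₂(1/0.18) = 1.9103 bits.
RT = 240 + 165 × 1.9103 = 555.19 ms.

555 ms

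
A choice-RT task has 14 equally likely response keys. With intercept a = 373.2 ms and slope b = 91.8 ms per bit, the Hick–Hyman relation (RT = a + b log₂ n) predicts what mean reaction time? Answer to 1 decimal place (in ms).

log₂(14) = 3.8074 bits, so RT = 373.2 + 91.8 × 3.8074 ≈ 722.715 ms.

722.7 ms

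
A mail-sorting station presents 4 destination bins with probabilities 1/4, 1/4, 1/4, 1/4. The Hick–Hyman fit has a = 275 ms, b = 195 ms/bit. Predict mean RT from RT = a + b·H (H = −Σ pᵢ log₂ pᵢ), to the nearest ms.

665 ms

Each term −pᵢ log₂ pᵢ: 0.25·2 + 0.25·2 + 0.25·2 + 0.25·2; summed, H = 2.000 bits.
Mean RT = a + bH = 275 + 195·2.000 = 665.00 ms.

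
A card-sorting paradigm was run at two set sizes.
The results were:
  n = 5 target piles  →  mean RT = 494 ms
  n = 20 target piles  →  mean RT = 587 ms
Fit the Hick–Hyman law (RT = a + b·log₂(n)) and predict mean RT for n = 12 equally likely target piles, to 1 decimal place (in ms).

552.7 ms

With log₂ n on the abscissa the relation is linear; from the two conditions:
  b = (587 − 494) / (log₂ 20 − log₂ 5) = 93 / (4.3219 − 2.3219) = 46.500 ms/bit
  a = 494 − 46.500 × 2.3219 = 386.030 ms
Then RT(12) = 386.030 + 46.500 × log₂ 12 = 386.030 + 46.500 × 3.5850 ≈ 552.731 ms.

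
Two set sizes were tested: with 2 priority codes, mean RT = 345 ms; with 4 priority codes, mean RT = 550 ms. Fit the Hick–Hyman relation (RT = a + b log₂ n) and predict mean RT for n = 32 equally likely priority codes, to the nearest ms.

1165 ms

RT is linear in log₂ n, so two points fix the line:
  b = (550 − 345) / (log₂ 4 − log₂ 2) = 205 / (2 − 1) = 205 ms/bit
  a = 345 − 205 × 1 = 140 ms
Then RT(32) = 140 + 205 × log₂ 32 = 140 + 205 × 5 ≈ 1165.000 ms.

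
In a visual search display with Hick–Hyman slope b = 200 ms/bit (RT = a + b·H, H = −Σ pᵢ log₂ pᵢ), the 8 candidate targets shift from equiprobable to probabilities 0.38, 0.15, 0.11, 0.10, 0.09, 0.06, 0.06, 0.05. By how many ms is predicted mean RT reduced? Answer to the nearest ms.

72 ms

The RT saving is b·ΔH. Equiprobable H₀ = log₂(8) = 3.0000 bits; with the given probabilities H = 2.6393 bits.
b·(H₀ − H) = 200 × (3.0000 − 2.6393) = 72.14 ms.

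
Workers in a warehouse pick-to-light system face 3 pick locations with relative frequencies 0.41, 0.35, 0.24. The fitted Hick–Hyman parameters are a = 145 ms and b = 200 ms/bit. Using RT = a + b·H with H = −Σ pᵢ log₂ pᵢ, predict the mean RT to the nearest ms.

455 ms

H = 0.41·log₂(1/0.41) + 0.35·log₂(1/0.35) + 0.24·log₂(1/0.24) = 1.5516 bits.
RT = 145 + 200 × 1.5516 = 455.32 ms.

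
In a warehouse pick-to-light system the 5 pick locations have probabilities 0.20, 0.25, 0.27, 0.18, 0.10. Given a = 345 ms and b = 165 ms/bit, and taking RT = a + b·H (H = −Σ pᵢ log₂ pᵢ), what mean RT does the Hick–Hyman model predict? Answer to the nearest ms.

H = 0.20·log₂(1/0.20) + 0.25·log₂(1/0.25) + 0.27·log₂(1/0.27) + 0.18·log₂(1/0.18) + 0.10·log₂(1/0.10) = 2.2519 bits.
RT = 345 + 165 × 2.2519 = 716.56 ms.

717 ms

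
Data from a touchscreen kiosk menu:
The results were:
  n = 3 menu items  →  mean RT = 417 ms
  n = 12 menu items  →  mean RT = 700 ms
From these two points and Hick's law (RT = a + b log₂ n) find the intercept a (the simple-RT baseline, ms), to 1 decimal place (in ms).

b = (RT₂ − RT₁)/(log₂ n₂ − log₂ n₁) = (700 − 417)/(3.5850 − 1.5850) = 141.500 ms/bit.
Intercept: a = 417 − 141.500·log₂(3) = 192.728 ms.

192.7 ms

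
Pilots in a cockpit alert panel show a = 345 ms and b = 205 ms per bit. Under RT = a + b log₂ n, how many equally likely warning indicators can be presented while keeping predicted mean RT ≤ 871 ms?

205·log₂ n ≤ 871 − 345 = 526, giving log₂ n ≤ 2.5659 and n ≤ 5.921. The largest whole number is 5.

5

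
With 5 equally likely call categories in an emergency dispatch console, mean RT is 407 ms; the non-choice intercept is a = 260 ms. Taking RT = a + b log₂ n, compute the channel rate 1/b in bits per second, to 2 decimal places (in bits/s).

15.80 bits/s

b = (407 − 260)/log₂ 5 = 147/2.3219 = 63.309 ms per bit = 0.06331 s/bit; the reciprocal is 15.795 bits/s.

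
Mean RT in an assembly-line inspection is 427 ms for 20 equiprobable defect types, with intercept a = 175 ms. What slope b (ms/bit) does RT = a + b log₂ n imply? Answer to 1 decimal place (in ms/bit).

20 alternatives carry log₂ 20 = 4.3219 bits; the choice cost is 427 − 175 = 252 ms, so b = 252/4.3219 = 58.307 ms/bit.

58.3 ms/bit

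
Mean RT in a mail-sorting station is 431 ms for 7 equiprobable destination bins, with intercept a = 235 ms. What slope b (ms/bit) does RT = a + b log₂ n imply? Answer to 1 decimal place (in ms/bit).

69.8 ms/bit

7 alternatives carry log₂ 7 = 2.8074 bits; the choice cost is 431 − 235 = 196 ms, so b = 196/2.8074 = 69.817 ms/bit.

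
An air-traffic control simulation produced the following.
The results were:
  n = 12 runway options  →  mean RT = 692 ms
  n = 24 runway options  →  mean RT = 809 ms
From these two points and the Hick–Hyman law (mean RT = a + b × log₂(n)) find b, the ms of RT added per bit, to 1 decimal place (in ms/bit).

Slope: b = (809 − 692) / (log₂ 24 − log₂ 12) = 117/1.0000 = 117.000 ms/bit.

117.0 ms/bit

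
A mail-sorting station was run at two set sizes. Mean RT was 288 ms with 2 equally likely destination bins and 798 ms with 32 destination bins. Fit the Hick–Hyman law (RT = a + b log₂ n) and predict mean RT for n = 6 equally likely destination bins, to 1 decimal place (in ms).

490.1 ms

With log₂ n on the abscissa the relation is linear; from the two conditions:
  b = (798 − 288) / (log₂ 32 − log₂ 2) = 510 / (5 − 1) = 127.500 ms/bit
  a = 288 − 127.500 × 1 = 160.500 ms
Then RT(6) = 160.500 + 127.500 × log₂ 6 = 160.500 + 127.500 × 2.5850 ≈ 490.083 ms.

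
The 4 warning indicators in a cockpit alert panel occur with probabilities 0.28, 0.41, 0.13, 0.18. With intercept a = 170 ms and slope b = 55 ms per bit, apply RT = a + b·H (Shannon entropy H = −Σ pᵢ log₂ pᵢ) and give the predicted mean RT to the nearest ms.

H = 0.28·log₂(1/0.28) + 0.41·log₂(1/0.41) + 0.13·log₂(1/0.13) + 0.18·log₂(1/0.18) = 1.8696 bits.
RT = 170 + 55 × 1.8696 = 272.83 ms.

273 ms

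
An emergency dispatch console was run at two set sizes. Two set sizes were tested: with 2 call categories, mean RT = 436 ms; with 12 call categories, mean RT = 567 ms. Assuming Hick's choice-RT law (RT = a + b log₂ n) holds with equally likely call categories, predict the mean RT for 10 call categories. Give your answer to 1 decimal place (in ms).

553.7 ms

With log₂ n on the abscissa the relation is linear; from the two conditions:
  b = (567 − 436) / (log₂ 12 − log₂ 2) = 131 / (3.5850 − 1) = 50.678 ms/bit
  a = 436 − 50.678 × 1 = 385.322 ms
Then RT(10) = 385.322 + 50.678 × log₂ 10 = 385.322 + 50.678 × 3.3219 ≈ 553.670 ms.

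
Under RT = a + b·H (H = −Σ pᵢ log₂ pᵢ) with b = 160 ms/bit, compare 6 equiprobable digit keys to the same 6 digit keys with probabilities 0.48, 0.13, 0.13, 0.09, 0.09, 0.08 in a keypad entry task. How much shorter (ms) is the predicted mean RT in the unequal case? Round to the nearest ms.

The RT saving is b·ΔH. Equiprobable H₀ = log₂(6) = 2.5850 bits; with the given probabilities H = 2.1904 bits.
b·(H₀ − H) = 160 × (2.5850 − 2.1904) = 63.13 ms.

63 ms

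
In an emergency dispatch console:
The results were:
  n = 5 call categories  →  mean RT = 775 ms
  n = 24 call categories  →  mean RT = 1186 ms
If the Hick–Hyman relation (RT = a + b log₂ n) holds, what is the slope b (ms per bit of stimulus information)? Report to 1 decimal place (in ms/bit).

Slope: b = (1186 − 775) / (log₂ 24 − log₂ 5) = 411/2.2630 = 181.615 ms/bit.

181.6 ms/bit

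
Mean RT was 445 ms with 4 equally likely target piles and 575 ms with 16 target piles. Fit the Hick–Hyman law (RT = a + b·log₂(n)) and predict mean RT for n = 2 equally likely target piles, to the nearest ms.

Fit slope and intercept:
  b = (575 − 445) / (log₂ 16 − log₂ 4) = 130 / (4 − 2) = 65 ms/bit
  a = 445 − 65 × 2 = 315 ms
Then RT(2) = 315 + 65 × log₂ 2 = 315 + 65 × 1 ≈ 380.000 ms.

380 ms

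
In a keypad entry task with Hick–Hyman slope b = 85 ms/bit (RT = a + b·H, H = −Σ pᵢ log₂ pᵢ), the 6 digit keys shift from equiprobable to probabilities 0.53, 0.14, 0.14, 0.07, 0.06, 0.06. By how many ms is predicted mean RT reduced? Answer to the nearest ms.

47 ms

The RT saving is b·ΔH. Equiprobable H₀ = log₂(6) = 2.5850 bits; with the given probabilities H = 2.0353 bits.
b·(H₀ − H) = 85 × (2.5850 − 2.0353) = 46.72 ms.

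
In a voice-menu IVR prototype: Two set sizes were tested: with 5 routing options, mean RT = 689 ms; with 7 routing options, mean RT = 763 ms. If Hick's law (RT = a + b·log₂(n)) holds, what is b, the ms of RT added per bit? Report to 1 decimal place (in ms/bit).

152.4 ms/bit

b = (RT₂ − RT₁)/(log₂ n₂ − log₂ n₁) = (763 − 689)/(2.8074 − 2.3219) = 152.443 ms/bit.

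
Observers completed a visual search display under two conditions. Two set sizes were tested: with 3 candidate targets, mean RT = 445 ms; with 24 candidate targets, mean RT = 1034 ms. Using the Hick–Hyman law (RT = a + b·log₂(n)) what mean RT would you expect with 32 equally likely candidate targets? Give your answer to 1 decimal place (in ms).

With log₂ n on the abscissa the relation is linear; from the two conditions:
  b = (1034 − 445) / (log₂ 24 − log₂ 3) = 589 / (4.5850 − 1.5850) = 196.333 ms/bit
  a = 445 − 196.333 × 1.5850 = 133.819 ms
Then RT(32) = 133.819 + 196.333 × log₂ 32 = 133.819 + 196.333 × 5 ≈ 1115.486 ms.

1115.5 ms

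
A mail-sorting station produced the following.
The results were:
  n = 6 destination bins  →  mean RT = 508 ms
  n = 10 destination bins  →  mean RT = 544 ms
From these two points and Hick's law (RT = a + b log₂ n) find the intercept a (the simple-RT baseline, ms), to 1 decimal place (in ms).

381.7 ms

b = (RT₂ − RT₁)/(log₂ n₂ − log₂ n₁) = (544 − 508)/(3.3219 − 2.5850) = 48.849 ms/bit.
Intercept: a = 508 − 48.849·log₂(6) = 381.727 ms.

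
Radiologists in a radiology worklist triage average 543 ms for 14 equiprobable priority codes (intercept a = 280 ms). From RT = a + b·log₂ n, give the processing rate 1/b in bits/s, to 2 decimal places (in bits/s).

14.48 bits/s

Choice component = 543 − 280 = 263 ms over log₂(14) = 3.8074 bits.
b = 263 / 3.8074 = 69.077 ms/bit, so 1/b = 14.477 bits/s.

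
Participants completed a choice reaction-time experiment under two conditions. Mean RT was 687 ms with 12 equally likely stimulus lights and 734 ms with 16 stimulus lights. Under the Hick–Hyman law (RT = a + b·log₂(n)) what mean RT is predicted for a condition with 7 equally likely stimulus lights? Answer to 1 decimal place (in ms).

598.9 ms

Solve the two-equation system in a and b:
  b = (734 − 687) / (log₂ 16 − log₂ 12) = 47 / (4 − 3.5850) = 113.243 ms/bit
  a = 687 − 113.243 × 3.5850 = 281.029 ms
Then RT(7) = 281.029 + 113.243 × log₂ 7 = 281.029 + 113.243 × 2.8074 ≈ 598.942 ms.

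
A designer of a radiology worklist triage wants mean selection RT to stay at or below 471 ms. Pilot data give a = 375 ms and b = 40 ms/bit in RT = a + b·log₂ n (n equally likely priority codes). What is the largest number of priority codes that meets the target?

40·log₂ n ≤ 471 − 375 = 96, giving log₂ n ≤ 2.4000 and n ≤ 5.278. The largest whole number is 5.

5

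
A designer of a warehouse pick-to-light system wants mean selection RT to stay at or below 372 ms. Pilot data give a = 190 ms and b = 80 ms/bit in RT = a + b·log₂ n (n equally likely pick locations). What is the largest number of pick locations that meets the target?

4

Set 190 + 80·log₂ n ≤ 372 → log₂ n ≤ (372 − 190)/80 = 2.2750.
So n ≤ 2^2.2750 = 4.840; the largest integer n is 4.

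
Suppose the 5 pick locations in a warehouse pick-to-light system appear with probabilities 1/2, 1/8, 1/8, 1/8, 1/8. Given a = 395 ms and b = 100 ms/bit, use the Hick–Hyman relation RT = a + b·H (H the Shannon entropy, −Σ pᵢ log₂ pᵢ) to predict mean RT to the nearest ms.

595 ms

Each term −pᵢ log₂ pᵢ: 0.5·1 + 0.125·3 + 0.125·3 + 0.125·3 + 0.125·3; summed, H = 2.000 bits.
Mean RT = a + bH = 395 + 100·2.000 = 595.00 ms.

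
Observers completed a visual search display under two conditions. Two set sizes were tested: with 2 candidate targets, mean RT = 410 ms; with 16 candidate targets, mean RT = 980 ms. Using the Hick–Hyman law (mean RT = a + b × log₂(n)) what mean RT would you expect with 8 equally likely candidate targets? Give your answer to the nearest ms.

With log₂ n on the abscissa the relation is linear; from the two conditions:
  b = (980 − 410) / (log₂ 16 − log₂ 2) = 570 / (4 − 1) = 190 ms/bit
  a = 410 − 190 × 1 = 220 ms
Then RT(8) = 220 + 190 × log₂ 8 = 220 + 190 × 3 ≈ 790.000 ms.

790 ms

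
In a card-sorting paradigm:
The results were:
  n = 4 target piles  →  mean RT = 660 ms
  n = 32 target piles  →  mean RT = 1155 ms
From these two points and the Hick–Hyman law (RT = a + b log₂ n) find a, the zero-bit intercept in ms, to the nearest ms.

330 ms

b = (RT₂ − RT₁)/(log₂ n₂ − log₂ n₁) = (1155 − 660)/(5 − 2) = 165 ms/bit.
a = RT₁ − b·log₂ n₁ = 660 − 165 × 2 = 330.000 ms.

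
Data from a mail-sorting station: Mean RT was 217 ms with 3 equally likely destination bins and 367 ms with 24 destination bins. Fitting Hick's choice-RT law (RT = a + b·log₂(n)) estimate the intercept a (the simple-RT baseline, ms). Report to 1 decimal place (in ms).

137.8 ms

The slope on a log₂ axis is (367 − 217) / (4.5850 − 1.5850) = 50.000 ms/bit.
a = RT₁ − b·log₂ n₁ = 217 − 50.000 × 1.5850 = 137.752 ms.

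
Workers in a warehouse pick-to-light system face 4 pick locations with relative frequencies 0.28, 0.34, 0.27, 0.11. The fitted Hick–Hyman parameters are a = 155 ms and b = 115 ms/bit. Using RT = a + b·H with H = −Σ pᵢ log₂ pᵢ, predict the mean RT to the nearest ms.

H = 0.28·log₂(1/0.28) + 0.34·log₂(1/0.34) + 0.27·log₂(1/0.27) + 0.11·log₂(1/0.11) = 1.9037 bits.
RT = 155 + 115 × 1.9037 = 373.93 ms.

374 ms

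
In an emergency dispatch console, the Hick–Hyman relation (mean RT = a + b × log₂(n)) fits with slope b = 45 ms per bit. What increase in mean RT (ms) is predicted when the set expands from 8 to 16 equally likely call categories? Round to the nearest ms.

45 ms

Only the slope matters, since a is common to both: ΔRT = b·log₂(n₂/n₁).
log₂(16) − log₂(8) = log₂(16/8) = log₂(2) = 1.
ΔRT = 45 × 1.0000 = 45.000 ms.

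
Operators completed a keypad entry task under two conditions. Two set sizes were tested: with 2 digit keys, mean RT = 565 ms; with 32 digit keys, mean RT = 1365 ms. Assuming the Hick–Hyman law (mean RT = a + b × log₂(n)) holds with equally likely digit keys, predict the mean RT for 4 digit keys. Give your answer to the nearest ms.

RT is linear in log₂ n, so two points fix the line:
  b = (1365 − 565) / (log₂ 32 − log₂ 2) = 800 / (5 − 1) = 200 ms/bit
  a = 565 − 200 × 1 = 365 ms
Then RT(4) = 365 + 200 × log₂ 4 = 365 + 200 × 2 ≈ 765.000 ms.

765 ms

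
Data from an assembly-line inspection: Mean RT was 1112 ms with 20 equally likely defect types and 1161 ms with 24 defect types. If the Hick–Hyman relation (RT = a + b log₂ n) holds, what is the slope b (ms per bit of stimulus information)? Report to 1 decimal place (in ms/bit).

186.3 ms/bit

The slope on a log₂ axis is (1161 − 1112) / (4.5850 − 4.3219) = 186.287 ms/bit.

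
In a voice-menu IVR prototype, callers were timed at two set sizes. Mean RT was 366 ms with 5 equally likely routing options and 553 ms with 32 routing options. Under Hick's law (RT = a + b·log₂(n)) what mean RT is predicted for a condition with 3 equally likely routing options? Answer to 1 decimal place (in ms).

314.5 ms

RT is linear in log₂ n, so two points fix the line:
  b = (553 − 366) / (log₂ 32 − log₂ 5) = 187 / (5 − 2.3219) = 69.826 ms/bit
  a = 366 − 69.826 × 2.3219 = 203.868 ms
Then RT(3) = 203.868 + 69.826 × log₂ 3 = 203.868 + 69.826 × 1.5850 ≈ 314.540 ms.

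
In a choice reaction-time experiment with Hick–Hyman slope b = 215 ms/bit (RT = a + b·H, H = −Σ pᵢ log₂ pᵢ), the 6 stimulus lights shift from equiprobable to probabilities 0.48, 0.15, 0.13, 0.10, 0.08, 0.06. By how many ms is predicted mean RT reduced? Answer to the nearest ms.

89 ms

The RT saving is b·ΔH. Equiprobable H₀ = log₂(6) = 2.5850 bits; with the given probabilities H = 2.1687 bits.
b·(H₀ − H) = 215 × (2.5850 − 2.1687) = 89.50 ms.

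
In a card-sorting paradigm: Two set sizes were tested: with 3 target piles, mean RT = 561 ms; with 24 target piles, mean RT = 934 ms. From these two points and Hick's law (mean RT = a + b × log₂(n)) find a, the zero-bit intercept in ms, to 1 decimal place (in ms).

Slope: b = (934 − 561) / (log₂ 24 − log₂ 3) = 373/3.0000 = 124.333 ms/bit.
a = RT₁ − b·log₂ n₁ = 561 − 124.333 × 1.5850 = 363.936 ms.

363.9 ms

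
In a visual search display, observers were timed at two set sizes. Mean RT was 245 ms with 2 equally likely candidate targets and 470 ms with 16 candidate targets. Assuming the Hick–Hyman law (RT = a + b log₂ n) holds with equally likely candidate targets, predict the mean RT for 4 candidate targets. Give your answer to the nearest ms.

320 ms

Solve the two-equation system in a and b:
  b = (470 − 245) / (log₂ 16 − log₂ 2) = 225 / (4 − 1) = 75 ms/bit
  a = 245 − 75 × 1 = 170 ms
Then RT(4) = 170 + 75 × log₂ 4 = 170 + 75 × 2 ≈ 320.000 ms.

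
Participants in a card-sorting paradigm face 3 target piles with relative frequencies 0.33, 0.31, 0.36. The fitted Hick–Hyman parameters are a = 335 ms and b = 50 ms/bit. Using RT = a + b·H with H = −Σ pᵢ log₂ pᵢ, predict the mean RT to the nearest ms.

414 ms

H = 0.33·log₂(1/0.33) + 0.31·log₂(1/0.31) + 0.36·log₂(1/0.36) = 1.5822 bits.
RT = 335 + 50 × 1.5822 = 414.11 ms.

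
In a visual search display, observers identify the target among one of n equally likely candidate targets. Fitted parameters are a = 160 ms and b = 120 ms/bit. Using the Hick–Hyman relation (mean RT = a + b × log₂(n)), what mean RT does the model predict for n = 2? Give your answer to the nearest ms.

280 ms

log₂(2) = 1 bits, so RT = 160 + 120 × 1 ≈ 280.000 ms.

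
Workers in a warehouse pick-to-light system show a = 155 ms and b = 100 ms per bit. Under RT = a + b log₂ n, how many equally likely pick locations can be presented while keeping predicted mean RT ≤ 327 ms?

100·log₂ n ≤ 327 − 155 = 172, giving log₂ n ≤ 1.7200 and n ≤ 3.294. The largest whole number is 3.

3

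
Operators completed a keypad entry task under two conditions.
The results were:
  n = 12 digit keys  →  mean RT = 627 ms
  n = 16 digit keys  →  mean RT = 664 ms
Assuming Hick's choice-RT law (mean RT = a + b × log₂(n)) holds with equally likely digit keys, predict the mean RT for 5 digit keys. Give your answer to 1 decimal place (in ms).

514.4 ms

Fit slope and intercept:
  b = (664 − 627) / (log₂ 16 − log₂ 12) = 37 / (4 − 3.5850) = 89.149 ms/bit
  a = 627 − 89.149 × 3.5850 = 307.406 ms
Then RT(5) = 307.406 + 89.149 × log₂ 5 = 307.406 + 89.149 × 2.3219 ≈ 514.402 ms.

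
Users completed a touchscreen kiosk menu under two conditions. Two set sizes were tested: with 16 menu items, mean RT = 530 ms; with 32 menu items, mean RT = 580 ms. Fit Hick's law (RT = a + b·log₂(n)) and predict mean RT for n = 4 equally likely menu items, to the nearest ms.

Fit slope and intercept:
  b = (580 − 530) / (log₂ 32 − log₂ 16) = 50 / (5 − 4) = 50 ms/bit
  a = 530 − 50 × 4 = 330 ms
Then RT(4) = 330 + 50 × log₂ 4 = 330 + 50 × 2 ≈ 430.000 ms.

430 ms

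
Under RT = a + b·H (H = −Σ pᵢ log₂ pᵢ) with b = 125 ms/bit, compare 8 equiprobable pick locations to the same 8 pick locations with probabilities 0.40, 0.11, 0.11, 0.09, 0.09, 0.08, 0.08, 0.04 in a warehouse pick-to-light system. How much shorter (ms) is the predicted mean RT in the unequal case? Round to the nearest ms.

Equiprobable entropy H₀ = log₂ 8 = 3.0000 bits.
Skewed entropy H = −Σ pᵢ log₂ pᵢ = 2.6234 bits.
ΔRT = b·(H₀ − H) = 125 × 0.3766 = 47.07 ms.

47 ms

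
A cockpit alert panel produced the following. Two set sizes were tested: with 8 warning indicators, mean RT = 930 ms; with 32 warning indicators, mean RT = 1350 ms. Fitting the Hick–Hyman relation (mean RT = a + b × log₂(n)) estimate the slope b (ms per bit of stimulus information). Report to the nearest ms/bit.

210 ms/bit

b = (RT₂ − RT₁)/(log₂ n₂ − log₂ n₁) = (1350 − 930)/(5 − 3) = 210 ms/bit.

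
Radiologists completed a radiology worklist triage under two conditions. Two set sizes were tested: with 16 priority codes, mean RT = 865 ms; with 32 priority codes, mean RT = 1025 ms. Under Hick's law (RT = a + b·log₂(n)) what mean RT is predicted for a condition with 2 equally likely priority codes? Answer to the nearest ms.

Fit slope and intercept:
  b = (1025 − 865) / (log₂ 32 − log₂ 16) = 160 / (5 − 4) = 160 ms/bit
  a = 865 − 160 × 4 = 225 ms
Then RT(2) = 225 + 160 × log₂ 2 = 225 + 160 × 1 ≈ 385.000 ms.

385 ms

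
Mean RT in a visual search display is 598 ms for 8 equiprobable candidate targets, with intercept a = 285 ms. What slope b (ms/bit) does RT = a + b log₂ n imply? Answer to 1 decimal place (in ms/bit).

104.3 ms/bit

b = (598 − 285) / log₂(8) = 313 / 3 = 104.333 ms/bit.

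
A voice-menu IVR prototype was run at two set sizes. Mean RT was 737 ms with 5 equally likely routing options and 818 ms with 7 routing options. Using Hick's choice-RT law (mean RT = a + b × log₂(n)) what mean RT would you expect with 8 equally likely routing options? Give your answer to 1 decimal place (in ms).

Fit slope and intercept:
  b = (818 − 737) / (log₂ 7 − log₂ 5) = 81 / (2.8074 − 2.3219) = 166.863 ms/bit
  a = 737 − 166.863 × 2.3219 = 349.555 ms
Then RT(8) = 349.555 + 166.863 × log₂ 8 = 349.555 + 166.863 × 3 ≈ 850.145 ms.

850.1 ms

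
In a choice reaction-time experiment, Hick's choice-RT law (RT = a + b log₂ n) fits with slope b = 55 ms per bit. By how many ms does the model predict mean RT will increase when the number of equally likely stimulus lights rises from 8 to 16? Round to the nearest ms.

Only the slope matters, since a is common to both: ΔRT = b·log₂(n₂/n₁).
log₂(16) − log₂(8) = log₂(16/8) = log₂(2) = 1.
ΔRT = 55 × 1.0000 = 55.000 ms.

55 ms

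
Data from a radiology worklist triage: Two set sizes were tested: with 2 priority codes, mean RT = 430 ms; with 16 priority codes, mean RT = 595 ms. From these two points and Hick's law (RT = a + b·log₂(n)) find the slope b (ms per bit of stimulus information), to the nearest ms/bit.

The slope on a log₂ axis is (595 − 430) / (4 − 1) = 55 ms/bit.

55 ms/bit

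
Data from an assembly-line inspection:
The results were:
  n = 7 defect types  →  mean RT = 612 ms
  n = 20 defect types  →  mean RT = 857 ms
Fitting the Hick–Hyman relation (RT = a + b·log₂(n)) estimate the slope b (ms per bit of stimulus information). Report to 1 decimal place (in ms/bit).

161.8 ms/bit

Slope: b = (857 − 612) / (log₂ 20 − log₂ 7) = 245/1.5146 = 161.762 ms/bit.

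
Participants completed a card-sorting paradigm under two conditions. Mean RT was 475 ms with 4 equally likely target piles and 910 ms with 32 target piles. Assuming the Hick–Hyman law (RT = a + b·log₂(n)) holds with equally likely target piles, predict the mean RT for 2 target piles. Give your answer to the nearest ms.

Solve the two-equation system in a and b:
  b = (910 − 475) / (log₂ 32 − log₂ 4) = 435 / (5 − 2) = 145 ms/bit
  a = 475 − 145 × 2 = 185 ms
Then RT(2) = 185 + 145 × log₂ 2 = 185 + 145 × 1 ≈ 330.000 ms.

330 ms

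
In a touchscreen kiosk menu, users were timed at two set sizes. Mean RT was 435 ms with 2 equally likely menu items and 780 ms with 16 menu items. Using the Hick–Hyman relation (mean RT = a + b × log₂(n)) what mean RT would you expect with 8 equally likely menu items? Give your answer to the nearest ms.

665 ms

With log₂ n on the abscissa the relation is linear; from the two conditions:
  b = (780 − 435) / (log₂ 16 − log₂ 2) = 345 / (4 − 1) = 115 ms/bit
  a = 435 − 115 × 1 = 320 ms
Then RT(8) = 320 + 115 × log₂ 8 = 320 + 115 × 3 ≈ 665.000 ms.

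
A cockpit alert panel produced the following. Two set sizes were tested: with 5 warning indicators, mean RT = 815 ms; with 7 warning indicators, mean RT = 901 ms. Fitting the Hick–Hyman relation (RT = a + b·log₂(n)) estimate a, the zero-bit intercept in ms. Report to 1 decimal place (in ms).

The slope on a log₂ axis is (901 − 815) / (2.8074 − 2.3219) = 177.164 ms/bit.
Intercept: a = 815 − 177.164·log₂(5) = 403.639 ms.

403.6 ms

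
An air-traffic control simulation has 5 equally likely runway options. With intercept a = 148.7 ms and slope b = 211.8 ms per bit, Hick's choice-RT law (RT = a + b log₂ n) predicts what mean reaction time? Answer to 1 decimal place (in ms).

log₂(5) = 2.3219 bits, so RT = 148.7 + 211.8 × 2.3219 ≈ 640.484 ms.

640.5 ms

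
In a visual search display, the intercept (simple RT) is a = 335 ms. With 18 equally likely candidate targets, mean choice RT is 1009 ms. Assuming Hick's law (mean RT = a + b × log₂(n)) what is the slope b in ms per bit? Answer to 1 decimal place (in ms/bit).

b = (1009 − 335) / log₂(18) = 674 / 4.1699 = 161.634 ms/bit.

161.6 ms/bit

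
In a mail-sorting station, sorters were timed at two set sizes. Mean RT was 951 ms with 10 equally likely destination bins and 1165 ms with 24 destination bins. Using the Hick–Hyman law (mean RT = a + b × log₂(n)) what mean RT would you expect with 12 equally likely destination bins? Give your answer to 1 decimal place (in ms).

With log₂ n on the abscissa the relation is linear; from the two conditions:
  b = (1165 − 951) / (log₂ 24 − log₂ 10) = 214 / (4.5850 − 3.3219) = 169.433 ms/bit
  a = 951 − 169.433 × 3.3219 = 388.155 ms
Then RT(12) = 388.155 + 169.433 × log₂ 12 = 388.155 + 169.433 × 3.5850 ≈ 995.567 ms.

995.6 ms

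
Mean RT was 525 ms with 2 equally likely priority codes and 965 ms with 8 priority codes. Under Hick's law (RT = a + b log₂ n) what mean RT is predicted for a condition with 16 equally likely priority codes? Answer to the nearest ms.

Fit slope and intercept:
  b = (965 − 525) / (log₂ 8 − log₂ 2) = 440 / (3 − 1) = 220 ms/bit
  a = 525 − 220 × 1 = 305 ms
Then RT(16) = 305 + 220 × log₂ 16 = 305 + 220 × 4 ≈ 1185.000 ms.

1185 ms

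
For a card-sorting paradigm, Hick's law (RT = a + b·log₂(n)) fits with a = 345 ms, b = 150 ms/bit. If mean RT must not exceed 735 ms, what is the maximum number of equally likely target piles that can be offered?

Information budget: (735 − 345)/150 = 2.6000 bits, so n ≤ 2^2.6000 = 6.063 → at most 6.

6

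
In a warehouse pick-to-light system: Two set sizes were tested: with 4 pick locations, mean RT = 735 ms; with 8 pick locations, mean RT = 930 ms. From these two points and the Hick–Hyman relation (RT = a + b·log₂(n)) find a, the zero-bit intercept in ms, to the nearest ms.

345 ms

Slope: b = (930 − 735) / (log₂ 8 − log₂ 4) = 195/1.0000 = 195 ms/bit.
Intercept: a = 735 − 195·log₂(4) = 345.000 ms.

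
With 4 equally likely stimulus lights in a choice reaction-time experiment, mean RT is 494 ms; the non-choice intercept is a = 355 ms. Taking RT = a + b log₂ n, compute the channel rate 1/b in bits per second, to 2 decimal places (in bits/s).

Choice component = 494 − 355 = 139 ms over log₂(4) = 2 bits.
b = 139 / 2 = 69.500 ms/bit, so 1/b = 14.388 bits/s.

14.39 bits/s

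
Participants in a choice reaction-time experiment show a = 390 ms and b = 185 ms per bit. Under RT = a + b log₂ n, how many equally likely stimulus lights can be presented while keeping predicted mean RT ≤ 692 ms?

185·log₂ n ≤ 692 − 390 = 302, giving log₂ n ≤ 1.6324 and n ≤ 3.100. The largest whole number is 3.

3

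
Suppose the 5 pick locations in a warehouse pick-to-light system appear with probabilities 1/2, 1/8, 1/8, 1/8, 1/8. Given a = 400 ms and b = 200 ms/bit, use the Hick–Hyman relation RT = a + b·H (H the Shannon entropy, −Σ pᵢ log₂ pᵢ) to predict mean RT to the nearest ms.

800 ms

H = −Σ pᵢ log₂ pᵢ = 0.5·1 + 0.125·3 + 0.125·3 + 0.125·3 + 0.125·3 = 2.000 bits.
RT = 400 + 200 × 2.000 = 800.00 ms.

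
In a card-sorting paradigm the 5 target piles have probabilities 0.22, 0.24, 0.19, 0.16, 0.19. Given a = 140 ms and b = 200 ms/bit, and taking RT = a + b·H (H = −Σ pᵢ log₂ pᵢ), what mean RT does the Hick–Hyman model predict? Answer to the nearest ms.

602 ms

H = 0.22·log₂(1/0.22) + 0.24·log₂(1/0.24) + 0.19·log₂(1/0.19) + 0.16·log₂(1/0.16) + 0.19·log₂(1/0.19) = 2.3082 bits.
RT = 140 + 200 × 2.3082 = 601.64 ms.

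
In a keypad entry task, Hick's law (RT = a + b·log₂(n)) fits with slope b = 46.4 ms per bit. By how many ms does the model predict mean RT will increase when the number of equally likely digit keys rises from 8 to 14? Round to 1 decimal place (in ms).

37.5 ms

The intercept a cancels: ΔRT = b·(log₂ n₂ − log₂ n₁) = b·log₂(n₂/n₁).
log₂(14) − log₂(8) = 3.8074 − 3 = 0.8074.
ΔRT = 46.4 × 0.8074 = 37.461 ms.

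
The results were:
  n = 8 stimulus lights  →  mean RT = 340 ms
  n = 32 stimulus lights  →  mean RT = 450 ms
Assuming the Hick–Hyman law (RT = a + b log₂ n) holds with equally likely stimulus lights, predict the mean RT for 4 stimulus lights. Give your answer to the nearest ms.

RT is linear in log₂ n, so two points fix the line:
  b = (450 − 340) / (log₂ 32 − log₂ 8) = 110 / (5 − 3) = 55 ms/bit
  a = 340 − 55 × 3 = 175 ms
Then RT(4) = 175 + 55 × log₂ 4 = 175 + 55 × 2 ≈ 285.000 ms.

285 ms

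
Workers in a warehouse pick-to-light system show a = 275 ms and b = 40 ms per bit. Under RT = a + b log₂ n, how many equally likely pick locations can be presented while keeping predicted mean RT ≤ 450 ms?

Information budget: (450 − 275)/40 = 4.3750 bits, so n ≤ 2^4.3750 = 20.749 → at most 20.

20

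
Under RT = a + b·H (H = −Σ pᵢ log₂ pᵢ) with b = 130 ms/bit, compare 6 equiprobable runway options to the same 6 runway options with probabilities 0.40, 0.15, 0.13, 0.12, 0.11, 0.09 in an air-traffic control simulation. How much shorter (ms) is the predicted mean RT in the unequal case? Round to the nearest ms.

Equiprobable entropy H₀ = log₂ 6 = 2.5850 bits.
Skewed entropy H = −Σ pᵢ log₂ pᵢ = 2.3520 bits.
ΔRT = b·(H₀ − H) = 130 × 0.2330 = 30.29 ms.

30 ms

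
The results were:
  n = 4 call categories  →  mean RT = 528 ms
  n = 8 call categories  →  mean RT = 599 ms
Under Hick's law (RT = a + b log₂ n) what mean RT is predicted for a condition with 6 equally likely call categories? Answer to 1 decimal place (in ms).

569.5 ms

Solve the two-equation system in a and b:
  b = (599 − 528) / (log₂ 8 − log₂ 4) = 71 / (3 − 2) = 71.000 ms/bit
  a = 528 − 71.000 × 2 = 386.000 ms
Then RT(6) = 386.000 + 71.000 × log₂ 6 = 386.000 + 71.000 × 2.5850 ≈ 569.532 ms.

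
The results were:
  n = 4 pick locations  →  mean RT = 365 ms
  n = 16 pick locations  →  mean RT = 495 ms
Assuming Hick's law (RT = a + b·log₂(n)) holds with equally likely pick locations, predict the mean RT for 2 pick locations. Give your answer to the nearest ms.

With log₂ n on the abscissa the relation is linear; from the two conditions:
  b = (495 − 365) / (log₂ 16 − log₂ 4) = 130 / (4 − 2) = 65 ms/bit
  a = 365 − 65 × 2 = 235 ms
Then RT(2) = 235 + 65 × log₂ 2 = 235 + 65 × 1 ≈ 300.000 ms.

300 ms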